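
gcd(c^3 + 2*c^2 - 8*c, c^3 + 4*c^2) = c^2 + 4*c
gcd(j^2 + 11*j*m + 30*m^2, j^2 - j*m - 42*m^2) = j + 6*m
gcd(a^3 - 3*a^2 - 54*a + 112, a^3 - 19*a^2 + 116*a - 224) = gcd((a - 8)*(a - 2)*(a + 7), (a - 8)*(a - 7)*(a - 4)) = a - 8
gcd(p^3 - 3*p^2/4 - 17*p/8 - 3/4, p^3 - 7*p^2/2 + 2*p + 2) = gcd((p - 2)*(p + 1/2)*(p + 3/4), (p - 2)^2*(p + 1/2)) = p^2 - 3*p/2 - 1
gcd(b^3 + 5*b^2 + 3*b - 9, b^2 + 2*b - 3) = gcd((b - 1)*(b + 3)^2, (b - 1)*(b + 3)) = b^2 + 2*b - 3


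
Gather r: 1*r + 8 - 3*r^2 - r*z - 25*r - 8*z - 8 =-3*r^2 + r*(-z - 24) - 8*z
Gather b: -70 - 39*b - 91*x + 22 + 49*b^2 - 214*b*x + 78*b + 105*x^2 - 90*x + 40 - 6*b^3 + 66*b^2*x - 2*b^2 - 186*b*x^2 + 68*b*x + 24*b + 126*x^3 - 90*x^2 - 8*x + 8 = -6*b^3 + b^2*(66*x + 47) + b*(-186*x^2 - 146*x + 63) + 126*x^3 + 15*x^2 - 189*x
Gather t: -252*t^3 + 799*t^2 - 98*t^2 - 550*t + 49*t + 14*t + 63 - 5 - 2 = -252*t^3 + 701*t^2 - 487*t + 56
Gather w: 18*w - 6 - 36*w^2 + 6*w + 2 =-36*w^2 + 24*w - 4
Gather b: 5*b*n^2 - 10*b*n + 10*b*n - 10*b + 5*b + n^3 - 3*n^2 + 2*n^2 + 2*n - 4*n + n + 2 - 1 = b*(5*n^2 - 5) + n^3 - n^2 - n + 1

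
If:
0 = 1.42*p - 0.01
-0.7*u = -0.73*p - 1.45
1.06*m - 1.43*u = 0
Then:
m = 2.80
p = 0.01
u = 2.08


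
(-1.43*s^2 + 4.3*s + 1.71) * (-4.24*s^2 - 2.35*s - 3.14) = 6.0632*s^4 - 14.8715*s^3 - 12.8652*s^2 - 17.5205*s - 5.3694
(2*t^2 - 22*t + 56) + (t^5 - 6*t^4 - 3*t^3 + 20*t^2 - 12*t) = t^5 - 6*t^4 - 3*t^3 + 22*t^2 - 34*t + 56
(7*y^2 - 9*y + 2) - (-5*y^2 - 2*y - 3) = 12*y^2 - 7*y + 5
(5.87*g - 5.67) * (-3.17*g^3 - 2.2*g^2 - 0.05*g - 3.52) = -18.6079*g^4 + 5.0599*g^3 + 12.1805*g^2 - 20.3789*g + 19.9584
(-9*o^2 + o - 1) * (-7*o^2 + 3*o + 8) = 63*o^4 - 34*o^3 - 62*o^2 + 5*o - 8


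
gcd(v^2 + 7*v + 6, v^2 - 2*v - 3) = v + 1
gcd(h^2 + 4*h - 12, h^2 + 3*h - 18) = h + 6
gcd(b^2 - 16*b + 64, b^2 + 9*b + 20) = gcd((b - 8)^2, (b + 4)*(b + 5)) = 1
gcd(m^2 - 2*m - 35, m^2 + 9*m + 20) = m + 5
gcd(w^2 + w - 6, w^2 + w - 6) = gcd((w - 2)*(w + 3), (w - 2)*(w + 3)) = w^2 + w - 6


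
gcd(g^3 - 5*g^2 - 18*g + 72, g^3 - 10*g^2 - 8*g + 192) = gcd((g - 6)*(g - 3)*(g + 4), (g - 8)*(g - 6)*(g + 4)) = g^2 - 2*g - 24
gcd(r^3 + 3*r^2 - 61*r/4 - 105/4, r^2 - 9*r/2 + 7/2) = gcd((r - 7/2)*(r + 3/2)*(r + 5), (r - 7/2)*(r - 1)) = r - 7/2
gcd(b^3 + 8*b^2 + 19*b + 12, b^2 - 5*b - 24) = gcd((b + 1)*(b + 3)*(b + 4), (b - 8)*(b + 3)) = b + 3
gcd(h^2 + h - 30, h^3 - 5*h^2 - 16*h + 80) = h - 5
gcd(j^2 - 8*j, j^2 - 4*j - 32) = j - 8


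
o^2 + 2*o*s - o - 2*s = (o - 1)*(o + 2*s)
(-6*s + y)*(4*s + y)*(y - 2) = -24*s^2*y + 48*s^2 - 2*s*y^2 + 4*s*y + y^3 - 2*y^2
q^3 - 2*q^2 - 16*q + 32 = (q - 4)*(q - 2)*(q + 4)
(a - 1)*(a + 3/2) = a^2 + a/2 - 3/2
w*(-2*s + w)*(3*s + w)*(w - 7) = -6*s^2*w^2 + 42*s^2*w + s*w^3 - 7*s*w^2 + w^4 - 7*w^3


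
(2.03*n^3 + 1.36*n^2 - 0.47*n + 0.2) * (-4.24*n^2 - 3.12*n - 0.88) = -8.6072*n^5 - 12.1*n^4 - 4.0368*n^3 - 0.5784*n^2 - 0.2104*n - 0.176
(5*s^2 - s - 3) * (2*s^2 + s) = 10*s^4 + 3*s^3 - 7*s^2 - 3*s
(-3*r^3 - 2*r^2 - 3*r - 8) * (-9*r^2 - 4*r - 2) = 27*r^5 + 30*r^4 + 41*r^3 + 88*r^2 + 38*r + 16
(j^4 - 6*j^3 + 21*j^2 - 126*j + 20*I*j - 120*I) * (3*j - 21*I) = 3*j^5 - 18*j^4 - 21*I*j^4 + 63*j^3 + 126*I*j^3 - 378*j^2 - 381*I*j^2 + 420*j + 2286*I*j - 2520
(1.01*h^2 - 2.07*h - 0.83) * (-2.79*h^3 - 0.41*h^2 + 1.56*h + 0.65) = -2.8179*h^5 + 5.3612*h^4 + 4.74*h^3 - 2.2324*h^2 - 2.6403*h - 0.5395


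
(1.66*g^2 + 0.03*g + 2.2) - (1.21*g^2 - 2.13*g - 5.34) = 0.45*g^2 + 2.16*g + 7.54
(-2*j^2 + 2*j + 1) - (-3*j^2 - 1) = j^2 + 2*j + 2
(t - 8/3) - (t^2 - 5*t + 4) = -t^2 + 6*t - 20/3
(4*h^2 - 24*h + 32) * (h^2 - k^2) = 4*h^4 - 24*h^3 - 4*h^2*k^2 + 32*h^2 + 24*h*k^2 - 32*k^2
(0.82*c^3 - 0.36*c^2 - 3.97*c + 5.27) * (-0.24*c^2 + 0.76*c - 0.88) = -0.1968*c^5 + 0.7096*c^4 - 0.0423999999999999*c^3 - 3.9652*c^2 + 7.4988*c - 4.6376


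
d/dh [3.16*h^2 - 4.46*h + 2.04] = 6.32*h - 4.46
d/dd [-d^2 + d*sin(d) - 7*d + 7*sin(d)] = d*cos(d) - 2*d + sin(d) + 7*cos(d) - 7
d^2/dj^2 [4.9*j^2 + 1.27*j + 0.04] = 9.80000000000000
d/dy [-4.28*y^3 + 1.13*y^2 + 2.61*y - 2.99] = -12.84*y^2 + 2.26*y + 2.61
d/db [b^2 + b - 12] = 2*b + 1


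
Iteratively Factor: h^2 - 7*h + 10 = (h - 2)*(h - 5)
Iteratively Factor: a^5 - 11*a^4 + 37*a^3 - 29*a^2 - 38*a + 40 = (a - 1)*(a^4 - 10*a^3 + 27*a^2 - 2*a - 40) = (a - 2)*(a - 1)*(a^3 - 8*a^2 + 11*a + 20) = (a - 2)*(a - 1)*(a + 1)*(a^2 - 9*a + 20) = (a - 5)*(a - 2)*(a - 1)*(a + 1)*(a - 4)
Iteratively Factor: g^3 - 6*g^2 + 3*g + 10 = (g - 5)*(g^2 - g - 2) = (g - 5)*(g - 2)*(g + 1)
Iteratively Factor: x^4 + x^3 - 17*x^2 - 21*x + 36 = (x - 1)*(x^3 + 2*x^2 - 15*x - 36) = (x - 4)*(x - 1)*(x^2 + 6*x + 9) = (x - 4)*(x - 1)*(x + 3)*(x + 3)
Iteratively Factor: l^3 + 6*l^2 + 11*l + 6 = (l + 3)*(l^2 + 3*l + 2) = (l + 1)*(l + 3)*(l + 2)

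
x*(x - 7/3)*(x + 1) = x^3 - 4*x^2/3 - 7*x/3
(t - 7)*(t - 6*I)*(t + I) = t^3 - 7*t^2 - 5*I*t^2 + 6*t + 35*I*t - 42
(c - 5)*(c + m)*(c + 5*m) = c^3 + 6*c^2*m - 5*c^2 + 5*c*m^2 - 30*c*m - 25*m^2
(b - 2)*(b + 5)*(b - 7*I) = b^3 + 3*b^2 - 7*I*b^2 - 10*b - 21*I*b + 70*I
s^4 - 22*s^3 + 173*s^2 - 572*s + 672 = (s - 8)*(s - 7)*(s - 4)*(s - 3)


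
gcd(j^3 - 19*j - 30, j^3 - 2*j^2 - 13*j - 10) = j^2 - 3*j - 10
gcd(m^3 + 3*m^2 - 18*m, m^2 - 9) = m - 3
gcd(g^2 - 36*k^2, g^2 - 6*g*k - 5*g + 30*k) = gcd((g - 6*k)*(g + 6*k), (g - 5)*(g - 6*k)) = g - 6*k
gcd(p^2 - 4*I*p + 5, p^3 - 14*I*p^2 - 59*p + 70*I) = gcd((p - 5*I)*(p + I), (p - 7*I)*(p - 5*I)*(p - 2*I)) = p - 5*I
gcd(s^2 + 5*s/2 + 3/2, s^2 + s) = s + 1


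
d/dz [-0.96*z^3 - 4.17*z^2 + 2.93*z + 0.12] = -2.88*z^2 - 8.34*z + 2.93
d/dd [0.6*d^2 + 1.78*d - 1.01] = 1.2*d + 1.78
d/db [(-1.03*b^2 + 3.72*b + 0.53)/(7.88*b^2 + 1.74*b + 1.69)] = (-31.1058*b^2 - 11.8342*b + 5.3646)/(62.0944*b^4 + 27.4224*b^3 + 29.662*b^2 + 5.8812*b + 2.8561)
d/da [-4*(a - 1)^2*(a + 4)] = -12*a^2 - 16*a + 28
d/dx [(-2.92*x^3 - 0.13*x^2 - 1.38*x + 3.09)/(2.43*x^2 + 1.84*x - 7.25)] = (-7.0956*x^4 - 10.7456*x^3 + 66.6242*x^2 - 13.1324*x + 4.3194)/(5.9049*x^4 + 8.9424*x^3 - 31.8494*x^2 - 26.68*x + 52.5625)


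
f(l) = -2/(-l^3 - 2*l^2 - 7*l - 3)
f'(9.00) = 0.00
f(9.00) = 0.00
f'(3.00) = -0.02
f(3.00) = 0.03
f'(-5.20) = -0.01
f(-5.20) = -0.02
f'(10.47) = -0.00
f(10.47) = 0.00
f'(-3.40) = -0.04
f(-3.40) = -0.05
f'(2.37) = -0.03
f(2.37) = 0.05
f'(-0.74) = -5.12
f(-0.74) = -1.34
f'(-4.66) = -0.01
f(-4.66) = -0.02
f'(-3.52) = -0.04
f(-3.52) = -0.05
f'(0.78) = -0.23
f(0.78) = 0.20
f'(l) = -2*(3*l^2 + 4*l + 7)/(-l^3 - 2*l^2 - 7*l - 3)^2 = 2*(-3*l^2 - 4*l - 7)/(l^3 + 2*l^2 + 7*l + 3)^2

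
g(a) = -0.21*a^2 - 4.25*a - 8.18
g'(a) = -0.42*a - 4.25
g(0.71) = -11.30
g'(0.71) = -4.55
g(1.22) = -13.68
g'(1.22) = -4.76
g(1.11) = -13.16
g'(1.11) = -4.72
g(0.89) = -12.13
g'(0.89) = -4.62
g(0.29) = -9.43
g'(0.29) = -4.37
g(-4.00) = 5.46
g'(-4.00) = -2.57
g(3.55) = -25.91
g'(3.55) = -5.74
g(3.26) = -24.27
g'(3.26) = -5.62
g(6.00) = -41.24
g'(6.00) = -6.77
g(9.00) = -63.44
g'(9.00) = -8.03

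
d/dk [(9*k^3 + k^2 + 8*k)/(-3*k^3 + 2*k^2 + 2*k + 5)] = (21*k^4 + 84*k^3 + 121*k^2 + 10*k + 40)/(9*k^6 - 12*k^5 - 8*k^4 - 22*k^3 + 24*k^2 + 20*k + 25)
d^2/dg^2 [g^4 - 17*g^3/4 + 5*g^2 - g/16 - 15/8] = 12*g^2 - 51*g/2 + 10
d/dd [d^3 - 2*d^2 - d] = 3*d^2 - 4*d - 1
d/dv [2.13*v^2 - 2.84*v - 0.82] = 4.26*v - 2.84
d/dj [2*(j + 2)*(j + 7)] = 4*j + 18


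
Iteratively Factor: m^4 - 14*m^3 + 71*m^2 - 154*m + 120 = (m - 3)*(m^3 - 11*m^2 + 38*m - 40) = (m - 4)*(m - 3)*(m^2 - 7*m + 10) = (m - 5)*(m - 4)*(m - 3)*(m - 2)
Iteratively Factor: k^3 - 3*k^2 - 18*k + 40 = (k + 4)*(k^2 - 7*k + 10) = (k - 2)*(k + 4)*(k - 5)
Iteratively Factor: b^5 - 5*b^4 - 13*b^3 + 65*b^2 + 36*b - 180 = (b + 2)*(b^4 - 7*b^3 + b^2 + 63*b - 90) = (b - 3)*(b + 2)*(b^3 - 4*b^2 - 11*b + 30) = (b - 3)*(b - 2)*(b + 2)*(b^2 - 2*b - 15) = (b - 5)*(b - 3)*(b - 2)*(b + 2)*(b + 3)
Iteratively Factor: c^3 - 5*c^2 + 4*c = (c - 1)*(c^2 - 4*c) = (c - 4)*(c - 1)*(c)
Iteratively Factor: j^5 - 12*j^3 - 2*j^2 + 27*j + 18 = (j - 3)*(j^4 + 3*j^3 - 3*j^2 - 11*j - 6) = (j - 3)*(j - 2)*(j^3 + 5*j^2 + 7*j + 3) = (j - 3)*(j - 2)*(j + 3)*(j^2 + 2*j + 1) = (j - 3)*(j - 2)*(j + 1)*(j + 3)*(j + 1)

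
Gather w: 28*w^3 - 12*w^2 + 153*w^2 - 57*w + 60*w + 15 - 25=28*w^3 + 141*w^2 + 3*w - 10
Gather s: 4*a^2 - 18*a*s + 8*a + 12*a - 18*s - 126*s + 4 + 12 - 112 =4*a^2 + 20*a + s*(-18*a - 144) - 96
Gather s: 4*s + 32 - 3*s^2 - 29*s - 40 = -3*s^2 - 25*s - 8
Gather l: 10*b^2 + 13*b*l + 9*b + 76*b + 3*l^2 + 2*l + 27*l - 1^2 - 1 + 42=10*b^2 + 85*b + 3*l^2 + l*(13*b + 29) + 40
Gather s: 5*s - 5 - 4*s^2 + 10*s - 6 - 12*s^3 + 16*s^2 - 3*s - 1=-12*s^3 + 12*s^2 + 12*s - 12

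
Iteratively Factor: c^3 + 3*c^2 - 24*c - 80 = (c + 4)*(c^2 - c - 20) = (c - 5)*(c + 4)*(c + 4)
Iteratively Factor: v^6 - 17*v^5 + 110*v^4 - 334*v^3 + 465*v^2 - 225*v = (v - 5)*(v^5 - 12*v^4 + 50*v^3 - 84*v^2 + 45*v) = (v - 5)^2*(v^4 - 7*v^3 + 15*v^2 - 9*v) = (v - 5)^2*(v - 3)*(v^3 - 4*v^2 + 3*v) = v*(v - 5)^2*(v - 3)*(v^2 - 4*v + 3) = v*(v - 5)^2*(v - 3)^2*(v - 1)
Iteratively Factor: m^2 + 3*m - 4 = (m + 4)*(m - 1)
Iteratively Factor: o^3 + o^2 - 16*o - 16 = (o + 4)*(o^2 - 3*o - 4) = (o - 4)*(o + 4)*(o + 1)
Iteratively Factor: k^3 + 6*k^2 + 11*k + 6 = (k + 2)*(k^2 + 4*k + 3) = (k + 1)*(k + 2)*(k + 3)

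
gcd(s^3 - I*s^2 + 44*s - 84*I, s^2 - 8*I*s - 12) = s^2 - 8*I*s - 12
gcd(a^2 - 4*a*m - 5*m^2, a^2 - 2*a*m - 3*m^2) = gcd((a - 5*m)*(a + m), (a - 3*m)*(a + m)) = a + m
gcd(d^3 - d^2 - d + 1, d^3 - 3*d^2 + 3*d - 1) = d^2 - 2*d + 1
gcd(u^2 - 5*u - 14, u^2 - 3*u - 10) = u + 2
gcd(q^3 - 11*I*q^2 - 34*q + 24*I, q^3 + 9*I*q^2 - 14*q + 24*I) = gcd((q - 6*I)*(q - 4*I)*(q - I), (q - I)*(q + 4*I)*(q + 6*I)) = q - I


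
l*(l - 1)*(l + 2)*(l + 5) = l^4 + 6*l^3 + 3*l^2 - 10*l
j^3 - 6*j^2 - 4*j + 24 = (j - 6)*(j - 2)*(j + 2)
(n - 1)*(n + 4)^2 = n^3 + 7*n^2 + 8*n - 16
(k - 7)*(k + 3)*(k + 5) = k^3 + k^2 - 41*k - 105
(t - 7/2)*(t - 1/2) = t^2 - 4*t + 7/4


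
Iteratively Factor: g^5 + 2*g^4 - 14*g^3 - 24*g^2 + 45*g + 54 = (g + 1)*(g^4 + g^3 - 15*g^2 - 9*g + 54) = (g - 3)*(g + 1)*(g^3 + 4*g^2 - 3*g - 18) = (g - 3)*(g - 2)*(g + 1)*(g^2 + 6*g + 9) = (g - 3)*(g - 2)*(g + 1)*(g + 3)*(g + 3)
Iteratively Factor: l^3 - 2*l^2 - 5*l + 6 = (l - 3)*(l^2 + l - 2) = (l - 3)*(l + 2)*(l - 1)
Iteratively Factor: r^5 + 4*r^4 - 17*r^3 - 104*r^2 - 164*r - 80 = (r - 5)*(r^4 + 9*r^3 + 28*r^2 + 36*r + 16) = (r - 5)*(r + 1)*(r^3 + 8*r^2 + 20*r + 16) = (r - 5)*(r + 1)*(r + 2)*(r^2 + 6*r + 8) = (r - 5)*(r + 1)*(r + 2)*(r + 4)*(r + 2)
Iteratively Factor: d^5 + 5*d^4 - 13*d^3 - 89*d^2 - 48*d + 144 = (d + 3)*(d^4 + 2*d^3 - 19*d^2 - 32*d + 48) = (d + 3)^2*(d^3 - d^2 - 16*d + 16) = (d + 3)^2*(d + 4)*(d^2 - 5*d + 4) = (d - 1)*(d + 3)^2*(d + 4)*(d - 4)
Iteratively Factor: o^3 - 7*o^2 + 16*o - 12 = (o - 3)*(o^2 - 4*o + 4) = (o - 3)*(o - 2)*(o - 2)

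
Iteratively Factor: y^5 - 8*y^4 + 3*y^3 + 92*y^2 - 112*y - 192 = (y - 4)*(y^4 - 4*y^3 - 13*y^2 + 40*y + 48) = (y - 4)^2*(y^3 - 13*y - 12) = (y - 4)^3*(y^2 + 4*y + 3) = (y - 4)^3*(y + 3)*(y + 1)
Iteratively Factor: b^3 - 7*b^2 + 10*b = (b - 5)*(b^2 - 2*b) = (b - 5)*(b - 2)*(b)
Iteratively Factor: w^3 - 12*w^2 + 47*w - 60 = (w - 4)*(w^2 - 8*w + 15) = (w - 4)*(w - 3)*(w - 5)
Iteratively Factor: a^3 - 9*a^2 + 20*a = (a - 4)*(a^2 - 5*a) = (a - 5)*(a - 4)*(a)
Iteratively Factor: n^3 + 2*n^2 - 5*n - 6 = (n - 2)*(n^2 + 4*n + 3) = (n - 2)*(n + 1)*(n + 3)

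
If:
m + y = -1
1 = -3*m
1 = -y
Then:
No Solution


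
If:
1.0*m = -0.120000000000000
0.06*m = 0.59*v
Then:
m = -0.12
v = -0.01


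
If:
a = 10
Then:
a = 10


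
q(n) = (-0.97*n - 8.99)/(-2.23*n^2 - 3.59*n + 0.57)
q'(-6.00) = 0.04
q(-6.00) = 0.05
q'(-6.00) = 0.04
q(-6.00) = 0.05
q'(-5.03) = 0.08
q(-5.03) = 0.11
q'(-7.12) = 0.02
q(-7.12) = 0.02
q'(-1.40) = 12.70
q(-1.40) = -6.23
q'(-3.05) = 0.81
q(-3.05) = 0.65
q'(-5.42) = 0.06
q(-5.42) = 0.08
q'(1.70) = -0.75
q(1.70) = 0.89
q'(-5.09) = 0.08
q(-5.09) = 0.10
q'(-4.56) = 0.12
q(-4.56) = 0.16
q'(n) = (-0.97*n - 8.99)*(4.46*n + 3.59)/(-2.23*n^2 - 3.59*n + 0.57)^2 - 0.97/(-2.23*n^2 - 3.59*n + 0.57)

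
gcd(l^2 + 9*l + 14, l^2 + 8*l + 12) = l + 2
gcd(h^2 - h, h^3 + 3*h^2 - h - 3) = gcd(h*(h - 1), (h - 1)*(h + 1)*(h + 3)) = h - 1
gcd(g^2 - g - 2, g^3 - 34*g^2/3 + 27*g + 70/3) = 1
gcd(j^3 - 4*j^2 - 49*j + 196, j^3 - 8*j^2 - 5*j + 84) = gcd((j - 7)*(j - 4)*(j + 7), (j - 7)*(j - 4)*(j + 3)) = j^2 - 11*j + 28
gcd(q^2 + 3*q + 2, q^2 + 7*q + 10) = q + 2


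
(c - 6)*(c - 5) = c^2 - 11*c + 30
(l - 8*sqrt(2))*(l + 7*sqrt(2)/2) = l^2 - 9*sqrt(2)*l/2 - 56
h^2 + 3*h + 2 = (h + 1)*(h + 2)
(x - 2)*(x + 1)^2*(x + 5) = x^4 + 5*x^3 - 3*x^2 - 17*x - 10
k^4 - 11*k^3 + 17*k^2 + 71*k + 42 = (k - 7)*(k - 6)*(k + 1)^2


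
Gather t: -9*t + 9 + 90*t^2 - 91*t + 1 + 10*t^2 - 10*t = 100*t^2 - 110*t + 10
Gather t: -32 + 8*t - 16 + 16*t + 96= 24*t + 48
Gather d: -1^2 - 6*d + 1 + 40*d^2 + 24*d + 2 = 40*d^2 + 18*d + 2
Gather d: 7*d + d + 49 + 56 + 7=8*d + 112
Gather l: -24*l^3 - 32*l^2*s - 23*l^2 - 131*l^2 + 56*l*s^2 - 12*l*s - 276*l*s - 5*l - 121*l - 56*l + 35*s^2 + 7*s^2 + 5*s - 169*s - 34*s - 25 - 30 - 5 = -24*l^3 + l^2*(-32*s - 154) + l*(56*s^2 - 288*s - 182) + 42*s^2 - 198*s - 60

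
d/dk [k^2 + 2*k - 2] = 2*k + 2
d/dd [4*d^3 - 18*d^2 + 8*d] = 12*d^2 - 36*d + 8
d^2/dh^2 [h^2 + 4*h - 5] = 2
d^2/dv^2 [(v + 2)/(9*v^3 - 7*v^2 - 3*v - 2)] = 2*(-(v + 2)*(-27*v^2 + 14*v + 3)^2 + (-27*v^2 + 14*v - (v + 2)*(27*v - 7) + 3)*(-9*v^3 + 7*v^2 + 3*v + 2))/(-9*v^3 + 7*v^2 + 3*v + 2)^3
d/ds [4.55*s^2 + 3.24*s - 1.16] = 9.1*s + 3.24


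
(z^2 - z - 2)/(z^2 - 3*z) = (z^2 - z - 2)/(z*(z - 3))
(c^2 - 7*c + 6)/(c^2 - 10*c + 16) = (c^2 - 7*c + 6)/(c^2 - 10*c + 16)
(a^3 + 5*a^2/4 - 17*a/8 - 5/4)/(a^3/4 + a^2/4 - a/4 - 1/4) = (4*a^3 + 5*a^2 - 17*a/2 - 5)/(a^3 + a^2 - a - 1)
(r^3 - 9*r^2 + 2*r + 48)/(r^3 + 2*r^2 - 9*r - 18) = (r - 8)/(r + 3)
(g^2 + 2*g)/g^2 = (g + 2)/g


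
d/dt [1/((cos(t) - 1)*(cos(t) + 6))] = (2*cos(t) + 5)*sin(t)/((cos(t) - 1)^2*(cos(t) + 6)^2)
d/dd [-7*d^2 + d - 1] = 1 - 14*d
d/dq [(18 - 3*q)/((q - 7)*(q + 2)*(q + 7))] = 6*(q^3 - 8*q^2 - 12*q + 196)/(q^6 + 4*q^5 - 94*q^4 - 392*q^3 + 2009*q^2 + 9604*q + 9604)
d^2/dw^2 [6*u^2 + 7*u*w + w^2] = 2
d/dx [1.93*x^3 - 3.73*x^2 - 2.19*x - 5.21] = 5.79*x^2 - 7.46*x - 2.19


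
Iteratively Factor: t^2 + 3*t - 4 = (t + 4)*(t - 1)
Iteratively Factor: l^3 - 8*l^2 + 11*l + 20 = (l - 5)*(l^2 - 3*l - 4) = (l - 5)*(l - 4)*(l + 1)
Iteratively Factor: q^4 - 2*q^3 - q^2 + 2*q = (q - 1)*(q^3 - q^2 - 2*q) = (q - 2)*(q - 1)*(q^2 + q) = (q - 2)*(q - 1)*(q + 1)*(q)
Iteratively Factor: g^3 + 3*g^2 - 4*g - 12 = (g - 2)*(g^2 + 5*g + 6) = (g - 2)*(g + 3)*(g + 2)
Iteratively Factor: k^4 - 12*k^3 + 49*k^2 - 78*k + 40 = (k - 4)*(k^3 - 8*k^2 + 17*k - 10) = (k - 5)*(k - 4)*(k^2 - 3*k + 2) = (k - 5)*(k - 4)*(k - 1)*(k - 2)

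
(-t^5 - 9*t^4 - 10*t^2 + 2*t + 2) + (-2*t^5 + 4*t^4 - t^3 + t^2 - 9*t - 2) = -3*t^5 - 5*t^4 - t^3 - 9*t^2 - 7*t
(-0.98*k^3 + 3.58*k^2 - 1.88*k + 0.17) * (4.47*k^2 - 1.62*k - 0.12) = -4.3806*k^5 + 17.5902*k^4 - 14.0856*k^3 + 3.3759*k^2 - 0.0498000000000001*k - 0.0204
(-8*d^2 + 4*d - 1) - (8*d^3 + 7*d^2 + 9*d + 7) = -8*d^3 - 15*d^2 - 5*d - 8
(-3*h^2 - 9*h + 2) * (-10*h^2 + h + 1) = 30*h^4 + 87*h^3 - 32*h^2 - 7*h + 2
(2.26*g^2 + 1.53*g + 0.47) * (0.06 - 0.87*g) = -1.9662*g^3 - 1.1955*g^2 - 0.3171*g + 0.0282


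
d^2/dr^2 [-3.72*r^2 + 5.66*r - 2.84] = -7.44000000000000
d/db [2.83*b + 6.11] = 2.83000000000000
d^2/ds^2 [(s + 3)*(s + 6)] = 2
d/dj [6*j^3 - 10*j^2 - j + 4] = 18*j^2 - 20*j - 1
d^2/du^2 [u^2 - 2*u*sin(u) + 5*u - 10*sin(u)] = 2*u*sin(u) + 10*sin(u) - 4*cos(u) + 2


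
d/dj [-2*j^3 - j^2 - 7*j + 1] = -6*j^2 - 2*j - 7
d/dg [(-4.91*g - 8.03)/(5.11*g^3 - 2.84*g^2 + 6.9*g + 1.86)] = (50.1802*g^3 + 109.1555*g^2 - 45.6104*g + 46.2744)/(26.1121*g^6 - 29.0248*g^5 + 78.5836*g^4 - 20.1828*g^3 + 37.0452*g^2 + 25.668*g + 3.4596)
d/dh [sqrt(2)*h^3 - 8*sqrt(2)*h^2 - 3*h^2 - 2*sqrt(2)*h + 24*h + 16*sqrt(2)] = 3*sqrt(2)*h^2 - 16*sqrt(2)*h - 6*h - 2*sqrt(2) + 24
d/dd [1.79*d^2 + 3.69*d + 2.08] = 3.58*d + 3.69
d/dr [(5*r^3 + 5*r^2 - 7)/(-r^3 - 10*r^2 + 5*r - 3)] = (-45*r^4 + 50*r^3 - 41*r^2 - 170*r + 35)/(r^6 + 20*r^5 + 90*r^4 - 94*r^3 + 85*r^2 - 30*r + 9)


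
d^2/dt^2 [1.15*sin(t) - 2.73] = -1.15*sin(t)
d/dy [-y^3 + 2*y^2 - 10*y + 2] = -3*y^2 + 4*y - 10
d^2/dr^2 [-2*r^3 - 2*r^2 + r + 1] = -12*r - 4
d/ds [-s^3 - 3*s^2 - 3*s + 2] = -3*s^2 - 6*s - 3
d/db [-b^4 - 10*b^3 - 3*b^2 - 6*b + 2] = -4*b^3 - 30*b^2 - 6*b - 6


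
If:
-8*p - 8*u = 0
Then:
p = -u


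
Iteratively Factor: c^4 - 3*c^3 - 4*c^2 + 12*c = (c + 2)*(c^3 - 5*c^2 + 6*c) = c*(c + 2)*(c^2 - 5*c + 6) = c*(c - 3)*(c + 2)*(c - 2)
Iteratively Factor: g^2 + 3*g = (g)*(g + 3)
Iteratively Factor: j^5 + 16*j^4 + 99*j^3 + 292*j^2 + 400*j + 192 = (j + 4)*(j^4 + 12*j^3 + 51*j^2 + 88*j + 48) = (j + 4)^2*(j^3 + 8*j^2 + 19*j + 12) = (j + 3)*(j + 4)^2*(j^2 + 5*j + 4) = (j + 1)*(j + 3)*(j + 4)^2*(j + 4)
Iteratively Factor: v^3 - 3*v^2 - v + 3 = (v - 3)*(v^2 - 1) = (v - 3)*(v + 1)*(v - 1)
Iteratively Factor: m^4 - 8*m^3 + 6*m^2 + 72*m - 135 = (m - 3)*(m^3 - 5*m^2 - 9*m + 45) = (m - 3)^2*(m^2 - 2*m - 15) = (m - 5)*(m - 3)^2*(m + 3)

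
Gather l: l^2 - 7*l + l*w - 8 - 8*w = l^2 + l*(w - 7) - 8*w - 8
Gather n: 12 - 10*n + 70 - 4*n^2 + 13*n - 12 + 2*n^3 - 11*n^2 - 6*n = 2*n^3 - 15*n^2 - 3*n + 70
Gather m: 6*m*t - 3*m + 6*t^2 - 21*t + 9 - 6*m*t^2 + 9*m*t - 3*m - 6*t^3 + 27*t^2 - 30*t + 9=m*(-6*t^2 + 15*t - 6) - 6*t^3 + 33*t^2 - 51*t + 18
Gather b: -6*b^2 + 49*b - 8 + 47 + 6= -6*b^2 + 49*b + 45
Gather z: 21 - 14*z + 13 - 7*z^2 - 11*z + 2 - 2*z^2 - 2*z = -9*z^2 - 27*z + 36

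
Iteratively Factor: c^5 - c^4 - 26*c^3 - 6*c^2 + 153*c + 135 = (c + 3)*(c^4 - 4*c^3 - 14*c^2 + 36*c + 45) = (c - 5)*(c + 3)*(c^3 + c^2 - 9*c - 9) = (c - 5)*(c + 1)*(c + 3)*(c^2 - 9) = (c - 5)*(c - 3)*(c + 1)*(c + 3)*(c + 3)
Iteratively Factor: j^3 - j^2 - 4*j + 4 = (j - 2)*(j^2 + j - 2) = (j - 2)*(j + 2)*(j - 1)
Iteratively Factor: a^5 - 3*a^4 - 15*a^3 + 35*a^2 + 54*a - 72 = (a - 4)*(a^4 + a^3 - 11*a^2 - 9*a + 18) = (a - 4)*(a + 3)*(a^3 - 2*a^2 - 5*a + 6) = (a - 4)*(a - 1)*(a + 3)*(a^2 - a - 6) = (a - 4)*(a - 3)*(a - 1)*(a + 3)*(a + 2)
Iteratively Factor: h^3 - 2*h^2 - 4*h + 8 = (h - 2)*(h^2 - 4) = (h - 2)^2*(h + 2)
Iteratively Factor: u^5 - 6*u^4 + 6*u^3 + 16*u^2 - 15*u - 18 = (u - 2)*(u^4 - 4*u^3 - 2*u^2 + 12*u + 9) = (u - 2)*(u + 1)*(u^3 - 5*u^2 + 3*u + 9) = (u - 3)*(u - 2)*(u + 1)*(u^2 - 2*u - 3) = (u - 3)*(u - 2)*(u + 1)^2*(u - 3)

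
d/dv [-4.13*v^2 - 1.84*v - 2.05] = -8.26*v - 1.84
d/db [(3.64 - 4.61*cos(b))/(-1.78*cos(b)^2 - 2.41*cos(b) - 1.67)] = (8.2058*cos(b)^2 - 12.9584*cos(b) - 16.4711)*sin(b)/(3.1684*cos(b)^4 + 8.5796*cos(b)^3 + 11.7533*cos(b)^2 + 8.0494*cos(b) + 2.7889)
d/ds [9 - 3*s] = -3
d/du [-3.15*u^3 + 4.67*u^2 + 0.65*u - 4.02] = -9.45*u^2 + 9.34*u + 0.65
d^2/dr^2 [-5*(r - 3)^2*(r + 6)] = -30*r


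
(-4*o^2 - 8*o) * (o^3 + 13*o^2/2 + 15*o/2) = -4*o^5 - 34*o^4 - 82*o^3 - 60*o^2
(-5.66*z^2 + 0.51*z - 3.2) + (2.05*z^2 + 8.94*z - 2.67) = -3.61*z^2 + 9.45*z - 5.87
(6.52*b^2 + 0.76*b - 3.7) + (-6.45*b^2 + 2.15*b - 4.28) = 0.0699999999999994*b^2 + 2.91*b - 7.98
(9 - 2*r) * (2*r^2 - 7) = -4*r^3 + 18*r^2 + 14*r - 63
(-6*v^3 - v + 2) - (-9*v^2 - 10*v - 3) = -6*v^3 + 9*v^2 + 9*v + 5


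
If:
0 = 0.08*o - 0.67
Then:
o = 8.38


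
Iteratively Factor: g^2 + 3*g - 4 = (g - 1)*(g + 4)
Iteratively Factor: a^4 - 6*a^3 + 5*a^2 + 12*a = (a)*(a^3 - 6*a^2 + 5*a + 12) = a*(a + 1)*(a^2 - 7*a + 12) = a*(a - 3)*(a + 1)*(a - 4)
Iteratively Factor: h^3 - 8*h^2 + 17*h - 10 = (h - 1)*(h^2 - 7*h + 10) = (h - 2)*(h - 1)*(h - 5)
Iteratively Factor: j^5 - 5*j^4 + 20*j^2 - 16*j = (j - 1)*(j^4 - 4*j^3 - 4*j^2 + 16*j) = j*(j - 1)*(j^3 - 4*j^2 - 4*j + 16) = j*(j - 1)*(j + 2)*(j^2 - 6*j + 8) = j*(j - 4)*(j - 1)*(j + 2)*(j - 2)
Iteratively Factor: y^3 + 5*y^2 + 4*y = (y)*(y^2 + 5*y + 4) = y*(y + 1)*(y + 4)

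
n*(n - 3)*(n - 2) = n^3 - 5*n^2 + 6*n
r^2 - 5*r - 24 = (r - 8)*(r + 3)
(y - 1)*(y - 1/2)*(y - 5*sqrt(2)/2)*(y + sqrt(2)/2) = y^4 - 2*sqrt(2)*y^3 - 3*y^3/2 - 2*y^2 + 3*sqrt(2)*y^2 - sqrt(2)*y + 15*y/4 - 5/4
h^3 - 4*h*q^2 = h*(h - 2*q)*(h + 2*q)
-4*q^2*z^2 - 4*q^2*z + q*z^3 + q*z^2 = z*(-4*q + z)*(q*z + q)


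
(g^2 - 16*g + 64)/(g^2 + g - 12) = (g^2 - 16*g + 64)/(g^2 + g - 12)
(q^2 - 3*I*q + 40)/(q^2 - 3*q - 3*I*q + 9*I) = (q^2 - 3*I*q + 40)/(q^2 - 3*q - 3*I*q + 9*I)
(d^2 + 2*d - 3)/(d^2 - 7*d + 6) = (d + 3)/(d - 6)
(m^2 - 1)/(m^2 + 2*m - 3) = (m + 1)/(m + 3)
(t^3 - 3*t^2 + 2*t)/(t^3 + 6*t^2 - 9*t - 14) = t*(t - 1)/(t^2 + 8*t + 7)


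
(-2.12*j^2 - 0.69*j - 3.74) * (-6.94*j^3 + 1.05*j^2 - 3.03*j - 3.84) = 14.7128*j^5 + 2.5626*j^4 + 31.6547*j^3 + 6.3045*j^2 + 13.9818*j + 14.3616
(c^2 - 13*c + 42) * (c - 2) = c^3 - 15*c^2 + 68*c - 84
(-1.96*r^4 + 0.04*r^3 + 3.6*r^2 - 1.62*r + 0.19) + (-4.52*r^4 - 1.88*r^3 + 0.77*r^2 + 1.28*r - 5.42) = -6.48*r^4 - 1.84*r^3 + 4.37*r^2 - 0.34*r - 5.23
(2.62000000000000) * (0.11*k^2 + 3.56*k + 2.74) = 0.2882*k^2 + 9.3272*k + 7.1788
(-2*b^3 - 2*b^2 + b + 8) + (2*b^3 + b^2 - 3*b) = -b^2 - 2*b + 8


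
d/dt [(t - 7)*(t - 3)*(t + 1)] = 3*t^2 - 18*t + 11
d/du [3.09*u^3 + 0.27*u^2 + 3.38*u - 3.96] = 9.27*u^2 + 0.54*u + 3.38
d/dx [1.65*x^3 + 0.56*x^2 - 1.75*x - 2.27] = 4.95*x^2 + 1.12*x - 1.75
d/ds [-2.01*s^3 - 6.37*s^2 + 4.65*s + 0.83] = -6.03*s^2 - 12.74*s + 4.65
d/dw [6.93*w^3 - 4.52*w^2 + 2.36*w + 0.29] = 20.79*w^2 - 9.04*w + 2.36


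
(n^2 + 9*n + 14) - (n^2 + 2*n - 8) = 7*n + 22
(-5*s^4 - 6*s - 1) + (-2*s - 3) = -5*s^4 - 8*s - 4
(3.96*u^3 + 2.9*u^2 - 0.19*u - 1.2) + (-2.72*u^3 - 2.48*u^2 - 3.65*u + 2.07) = 1.24*u^3 + 0.42*u^2 - 3.84*u + 0.87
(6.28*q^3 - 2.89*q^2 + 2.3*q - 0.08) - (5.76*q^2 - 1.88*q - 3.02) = 6.28*q^3 - 8.65*q^2 + 4.18*q + 2.94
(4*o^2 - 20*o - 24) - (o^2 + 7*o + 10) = 3*o^2 - 27*o - 34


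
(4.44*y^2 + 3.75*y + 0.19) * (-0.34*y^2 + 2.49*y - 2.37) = -1.5096*y^4 + 9.7806*y^3 - 1.2499*y^2 - 8.4144*y - 0.4503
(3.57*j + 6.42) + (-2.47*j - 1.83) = 1.1*j + 4.59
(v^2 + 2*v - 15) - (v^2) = 2*v - 15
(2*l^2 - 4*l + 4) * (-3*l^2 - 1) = -6*l^4 + 12*l^3 - 14*l^2 + 4*l - 4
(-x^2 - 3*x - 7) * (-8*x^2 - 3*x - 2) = 8*x^4 + 27*x^3 + 67*x^2 + 27*x + 14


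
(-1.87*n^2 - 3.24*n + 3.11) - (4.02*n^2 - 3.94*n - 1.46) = -5.89*n^2 + 0.7*n + 4.57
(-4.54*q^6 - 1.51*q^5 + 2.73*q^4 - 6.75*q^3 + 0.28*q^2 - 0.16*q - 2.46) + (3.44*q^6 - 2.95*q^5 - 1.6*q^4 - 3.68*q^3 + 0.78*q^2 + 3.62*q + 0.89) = -1.1*q^6 - 4.46*q^5 + 1.13*q^4 - 10.43*q^3 + 1.06*q^2 + 3.46*q - 1.57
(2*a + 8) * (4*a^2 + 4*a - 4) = 8*a^3 + 40*a^2 + 24*a - 32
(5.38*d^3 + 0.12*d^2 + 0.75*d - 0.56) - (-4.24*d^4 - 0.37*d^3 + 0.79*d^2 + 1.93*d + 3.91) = 4.24*d^4 + 5.75*d^3 - 0.67*d^2 - 1.18*d - 4.47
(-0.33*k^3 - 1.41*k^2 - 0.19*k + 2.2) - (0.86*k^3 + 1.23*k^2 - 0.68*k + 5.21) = -1.19*k^3 - 2.64*k^2 + 0.49*k - 3.01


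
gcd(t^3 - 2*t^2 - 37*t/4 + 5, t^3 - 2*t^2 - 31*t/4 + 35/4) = t + 5/2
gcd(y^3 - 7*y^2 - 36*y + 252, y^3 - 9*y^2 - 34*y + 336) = y^2 - y - 42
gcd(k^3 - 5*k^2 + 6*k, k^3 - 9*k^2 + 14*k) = k^2 - 2*k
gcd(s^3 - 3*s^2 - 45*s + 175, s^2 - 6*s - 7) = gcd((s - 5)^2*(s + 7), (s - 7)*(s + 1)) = 1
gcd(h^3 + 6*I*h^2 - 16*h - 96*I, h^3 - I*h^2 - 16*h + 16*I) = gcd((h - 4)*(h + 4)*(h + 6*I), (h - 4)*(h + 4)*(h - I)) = h^2 - 16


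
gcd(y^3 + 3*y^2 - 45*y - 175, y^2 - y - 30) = y + 5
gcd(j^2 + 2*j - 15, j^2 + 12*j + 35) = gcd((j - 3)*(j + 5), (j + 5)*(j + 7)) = j + 5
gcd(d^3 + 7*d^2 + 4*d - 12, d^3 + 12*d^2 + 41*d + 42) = d + 2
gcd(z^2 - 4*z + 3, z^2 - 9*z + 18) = z - 3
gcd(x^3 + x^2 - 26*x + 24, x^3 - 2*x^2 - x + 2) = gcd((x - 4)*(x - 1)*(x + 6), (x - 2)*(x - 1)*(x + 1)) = x - 1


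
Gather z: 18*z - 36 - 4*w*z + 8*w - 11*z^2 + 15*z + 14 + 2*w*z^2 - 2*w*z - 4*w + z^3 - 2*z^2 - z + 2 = 4*w + z^3 + z^2*(2*w - 13) + z*(32 - 6*w) - 20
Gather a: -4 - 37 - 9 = -50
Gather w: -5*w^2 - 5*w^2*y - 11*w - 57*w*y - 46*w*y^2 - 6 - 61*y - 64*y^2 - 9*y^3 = w^2*(-5*y - 5) + w*(-46*y^2 - 57*y - 11) - 9*y^3 - 64*y^2 - 61*y - 6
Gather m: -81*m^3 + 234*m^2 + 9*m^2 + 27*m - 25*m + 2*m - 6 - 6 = -81*m^3 + 243*m^2 + 4*m - 12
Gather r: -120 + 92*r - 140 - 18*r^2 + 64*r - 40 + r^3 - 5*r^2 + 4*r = r^3 - 23*r^2 + 160*r - 300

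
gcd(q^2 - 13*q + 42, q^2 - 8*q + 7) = q - 7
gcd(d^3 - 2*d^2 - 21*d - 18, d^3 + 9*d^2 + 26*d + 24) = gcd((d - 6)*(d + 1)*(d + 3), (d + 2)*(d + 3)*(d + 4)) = d + 3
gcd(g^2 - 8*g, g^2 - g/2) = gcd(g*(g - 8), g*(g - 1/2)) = g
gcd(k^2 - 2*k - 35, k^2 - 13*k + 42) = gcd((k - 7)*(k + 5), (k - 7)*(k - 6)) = k - 7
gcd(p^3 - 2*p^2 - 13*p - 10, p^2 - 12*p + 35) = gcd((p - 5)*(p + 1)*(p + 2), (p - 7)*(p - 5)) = p - 5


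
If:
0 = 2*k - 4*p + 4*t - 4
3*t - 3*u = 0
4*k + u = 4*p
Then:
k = 3*u/2 - 2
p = 7*u/4 - 2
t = u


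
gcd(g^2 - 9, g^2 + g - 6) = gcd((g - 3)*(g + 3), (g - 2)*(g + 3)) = g + 3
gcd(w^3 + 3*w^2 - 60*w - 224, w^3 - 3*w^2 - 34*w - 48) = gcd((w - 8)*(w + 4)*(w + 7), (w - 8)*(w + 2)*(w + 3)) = w - 8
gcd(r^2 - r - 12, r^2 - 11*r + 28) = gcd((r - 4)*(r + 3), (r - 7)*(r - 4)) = r - 4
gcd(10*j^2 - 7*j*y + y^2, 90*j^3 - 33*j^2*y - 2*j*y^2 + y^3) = -5*j + y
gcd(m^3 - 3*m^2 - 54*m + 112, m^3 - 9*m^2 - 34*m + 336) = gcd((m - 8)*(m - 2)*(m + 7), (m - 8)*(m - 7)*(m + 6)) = m - 8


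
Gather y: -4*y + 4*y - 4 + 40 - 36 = 0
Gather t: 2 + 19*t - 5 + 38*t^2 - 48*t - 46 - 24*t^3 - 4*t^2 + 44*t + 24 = -24*t^3 + 34*t^2 + 15*t - 25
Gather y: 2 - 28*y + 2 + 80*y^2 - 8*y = 80*y^2 - 36*y + 4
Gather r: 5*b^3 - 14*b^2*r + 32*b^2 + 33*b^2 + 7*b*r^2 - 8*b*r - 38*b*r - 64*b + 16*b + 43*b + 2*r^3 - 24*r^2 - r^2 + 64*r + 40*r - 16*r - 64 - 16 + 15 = 5*b^3 + 65*b^2 - 5*b + 2*r^3 + r^2*(7*b - 25) + r*(-14*b^2 - 46*b + 88) - 65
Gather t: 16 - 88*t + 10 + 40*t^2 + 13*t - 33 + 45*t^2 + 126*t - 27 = 85*t^2 + 51*t - 34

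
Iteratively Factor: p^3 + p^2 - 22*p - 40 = (p + 2)*(p^2 - p - 20) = (p + 2)*(p + 4)*(p - 5)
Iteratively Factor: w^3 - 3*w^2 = (w)*(w^2 - 3*w) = w^2*(w - 3)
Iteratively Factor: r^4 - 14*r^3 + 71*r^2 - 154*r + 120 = (r - 3)*(r^3 - 11*r^2 + 38*r - 40) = (r - 4)*(r - 3)*(r^2 - 7*r + 10) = (r - 4)*(r - 3)*(r - 2)*(r - 5)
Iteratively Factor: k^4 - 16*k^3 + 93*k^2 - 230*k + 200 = (k - 2)*(k^3 - 14*k^2 + 65*k - 100) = (k - 5)*(k - 2)*(k^2 - 9*k + 20) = (k - 5)*(k - 4)*(k - 2)*(k - 5)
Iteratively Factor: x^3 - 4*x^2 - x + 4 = (x + 1)*(x^2 - 5*x + 4) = (x - 4)*(x + 1)*(x - 1)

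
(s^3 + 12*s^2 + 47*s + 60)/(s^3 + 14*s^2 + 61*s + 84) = (s + 5)/(s + 7)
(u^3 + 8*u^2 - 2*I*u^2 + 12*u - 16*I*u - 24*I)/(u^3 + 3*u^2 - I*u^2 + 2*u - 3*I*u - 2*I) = (u^2 + 2*u*(3 - I) - 12*I)/(u^2 + u*(1 - I) - I)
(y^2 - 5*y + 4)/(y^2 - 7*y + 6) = (y - 4)/(y - 6)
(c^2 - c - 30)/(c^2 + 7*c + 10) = (c - 6)/(c + 2)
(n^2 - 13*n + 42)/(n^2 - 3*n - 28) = (n - 6)/(n + 4)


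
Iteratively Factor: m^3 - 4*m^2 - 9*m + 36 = (m - 3)*(m^2 - m - 12) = (m - 3)*(m + 3)*(m - 4)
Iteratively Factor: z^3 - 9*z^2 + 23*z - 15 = (z - 1)*(z^2 - 8*z + 15) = (z - 3)*(z - 1)*(z - 5)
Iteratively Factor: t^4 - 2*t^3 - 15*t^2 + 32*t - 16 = (t - 1)*(t^3 - t^2 - 16*t + 16) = (t - 1)^2*(t^2 - 16) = (t - 1)^2*(t + 4)*(t - 4)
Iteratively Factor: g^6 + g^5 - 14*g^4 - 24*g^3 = (g)*(g^5 + g^4 - 14*g^3 - 24*g^2) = g^2*(g^4 + g^3 - 14*g^2 - 24*g) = g^3*(g^3 + g^2 - 14*g - 24) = g^3*(g - 4)*(g^2 + 5*g + 6) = g^3*(g - 4)*(g + 3)*(g + 2)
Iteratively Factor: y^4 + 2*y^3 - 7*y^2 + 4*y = (y - 1)*(y^3 + 3*y^2 - 4*y) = (y - 1)^2*(y^2 + 4*y) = y*(y - 1)^2*(y + 4)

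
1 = 1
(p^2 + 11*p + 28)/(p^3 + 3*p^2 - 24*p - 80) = (p + 7)/(p^2 - p - 20)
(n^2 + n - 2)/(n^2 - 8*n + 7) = (n + 2)/(n - 7)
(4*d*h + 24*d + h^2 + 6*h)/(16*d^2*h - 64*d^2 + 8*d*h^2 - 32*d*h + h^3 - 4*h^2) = (h + 6)/(4*d*h - 16*d + h^2 - 4*h)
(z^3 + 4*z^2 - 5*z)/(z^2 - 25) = z*(z - 1)/(z - 5)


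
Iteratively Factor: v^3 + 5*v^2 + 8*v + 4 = (v + 2)*(v^2 + 3*v + 2) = (v + 1)*(v + 2)*(v + 2)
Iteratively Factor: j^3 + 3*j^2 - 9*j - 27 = (j - 3)*(j^2 + 6*j + 9) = (j - 3)*(j + 3)*(j + 3)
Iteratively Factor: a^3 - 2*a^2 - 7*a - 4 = (a + 1)*(a^2 - 3*a - 4) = (a - 4)*(a + 1)*(a + 1)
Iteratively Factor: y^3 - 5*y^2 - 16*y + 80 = (y + 4)*(y^2 - 9*y + 20) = (y - 5)*(y + 4)*(y - 4)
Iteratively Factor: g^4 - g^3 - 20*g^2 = (g)*(g^3 - g^2 - 20*g) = g*(g + 4)*(g^2 - 5*g) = g*(g - 5)*(g + 4)*(g)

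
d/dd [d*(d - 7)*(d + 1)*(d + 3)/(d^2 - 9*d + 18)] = 2*(d^5 - 15*d^4 + 63*d^3 + 42*d^2 - 450*d - 189)/(d^4 - 18*d^3 + 117*d^2 - 324*d + 324)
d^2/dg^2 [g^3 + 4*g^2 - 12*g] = 6*g + 8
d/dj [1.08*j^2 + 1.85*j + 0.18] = 2.16*j + 1.85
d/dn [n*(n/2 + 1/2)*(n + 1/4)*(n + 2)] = 2*n^3 + 39*n^2/8 + 11*n/4 + 1/4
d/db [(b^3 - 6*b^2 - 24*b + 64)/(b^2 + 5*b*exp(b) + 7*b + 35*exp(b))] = (3*(b^2 - 4*b - 8)*(b^2 + 5*b*exp(b) + 7*b + 35*exp(b)) - (b^3 - 6*b^2 - 24*b + 64)*(5*b*exp(b) + 2*b + 40*exp(b) + 7))/(b^2 + 5*b*exp(b) + 7*b + 35*exp(b))^2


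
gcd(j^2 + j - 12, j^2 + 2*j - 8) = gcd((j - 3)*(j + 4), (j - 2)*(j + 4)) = j + 4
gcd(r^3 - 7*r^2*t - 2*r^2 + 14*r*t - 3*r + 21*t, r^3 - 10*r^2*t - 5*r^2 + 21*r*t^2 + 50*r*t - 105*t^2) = r - 7*t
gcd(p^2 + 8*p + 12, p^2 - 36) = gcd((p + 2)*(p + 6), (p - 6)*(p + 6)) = p + 6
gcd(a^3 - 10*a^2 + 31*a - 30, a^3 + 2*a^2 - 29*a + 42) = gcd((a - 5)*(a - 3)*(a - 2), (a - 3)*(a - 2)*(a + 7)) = a^2 - 5*a + 6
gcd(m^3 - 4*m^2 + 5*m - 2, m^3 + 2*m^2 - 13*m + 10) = m^2 - 3*m + 2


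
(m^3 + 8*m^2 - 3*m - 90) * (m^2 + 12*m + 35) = m^5 + 20*m^4 + 128*m^3 + 154*m^2 - 1185*m - 3150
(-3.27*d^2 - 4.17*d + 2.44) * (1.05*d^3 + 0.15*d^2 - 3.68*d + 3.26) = -3.4335*d^5 - 4.869*d^4 + 13.9701*d^3 + 5.0514*d^2 - 22.5734*d + 7.9544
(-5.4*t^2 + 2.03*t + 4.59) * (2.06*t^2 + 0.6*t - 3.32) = -11.124*t^4 + 0.9418*t^3 + 28.6014*t^2 - 3.9856*t - 15.2388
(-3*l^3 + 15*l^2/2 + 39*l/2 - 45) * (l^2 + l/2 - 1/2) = -3*l^5 + 6*l^4 + 99*l^3/4 - 39*l^2 - 129*l/4 + 45/2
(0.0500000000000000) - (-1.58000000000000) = 1.63000000000000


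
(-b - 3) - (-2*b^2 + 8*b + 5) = 2*b^2 - 9*b - 8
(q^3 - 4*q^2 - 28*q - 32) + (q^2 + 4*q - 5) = q^3 - 3*q^2 - 24*q - 37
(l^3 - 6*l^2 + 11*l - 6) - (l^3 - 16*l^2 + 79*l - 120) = 10*l^2 - 68*l + 114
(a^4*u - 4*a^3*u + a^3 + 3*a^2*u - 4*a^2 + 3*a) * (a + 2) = a^5*u - 2*a^4*u + a^4 - 5*a^3*u - 2*a^3 + 6*a^2*u - 5*a^2 + 6*a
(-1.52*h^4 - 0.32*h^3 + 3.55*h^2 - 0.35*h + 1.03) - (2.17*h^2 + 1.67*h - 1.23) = -1.52*h^4 - 0.32*h^3 + 1.38*h^2 - 2.02*h + 2.26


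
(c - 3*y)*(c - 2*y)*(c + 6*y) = c^3 + c^2*y - 24*c*y^2 + 36*y^3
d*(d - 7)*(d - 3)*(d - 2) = d^4 - 12*d^3 + 41*d^2 - 42*d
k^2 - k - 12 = (k - 4)*(k + 3)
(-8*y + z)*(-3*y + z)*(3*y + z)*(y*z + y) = 72*y^4*z + 72*y^4 - 9*y^3*z^2 - 9*y^3*z - 8*y^2*z^3 - 8*y^2*z^2 + y*z^4 + y*z^3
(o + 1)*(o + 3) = o^2 + 4*o + 3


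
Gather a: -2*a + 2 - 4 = -2*a - 2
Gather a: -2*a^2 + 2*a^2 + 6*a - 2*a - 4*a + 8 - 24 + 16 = 0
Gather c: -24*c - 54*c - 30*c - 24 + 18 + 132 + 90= 216 - 108*c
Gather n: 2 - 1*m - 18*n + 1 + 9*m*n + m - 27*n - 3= n*(9*m - 45)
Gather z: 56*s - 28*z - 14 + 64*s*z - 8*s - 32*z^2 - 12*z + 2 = 48*s - 32*z^2 + z*(64*s - 40) - 12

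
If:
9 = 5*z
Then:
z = 9/5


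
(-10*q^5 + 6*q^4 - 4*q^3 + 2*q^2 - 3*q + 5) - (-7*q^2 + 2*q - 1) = -10*q^5 + 6*q^4 - 4*q^3 + 9*q^2 - 5*q + 6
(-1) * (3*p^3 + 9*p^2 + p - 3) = -3*p^3 - 9*p^2 - p + 3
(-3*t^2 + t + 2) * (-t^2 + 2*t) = 3*t^4 - 7*t^3 + 4*t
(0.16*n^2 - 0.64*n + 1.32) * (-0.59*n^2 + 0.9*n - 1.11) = -0.0944*n^4 + 0.5216*n^3 - 1.5324*n^2 + 1.8984*n - 1.4652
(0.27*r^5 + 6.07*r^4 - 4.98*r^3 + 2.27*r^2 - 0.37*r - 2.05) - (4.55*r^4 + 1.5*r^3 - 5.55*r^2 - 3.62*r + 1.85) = 0.27*r^5 + 1.52*r^4 - 6.48*r^3 + 7.82*r^2 + 3.25*r - 3.9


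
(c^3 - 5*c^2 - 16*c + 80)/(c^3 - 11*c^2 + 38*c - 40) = (c + 4)/(c - 2)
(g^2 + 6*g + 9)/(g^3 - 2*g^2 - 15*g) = (g + 3)/(g*(g - 5))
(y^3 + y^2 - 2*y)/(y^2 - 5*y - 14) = y*(y - 1)/(y - 7)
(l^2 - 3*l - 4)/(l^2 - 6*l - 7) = (l - 4)/(l - 7)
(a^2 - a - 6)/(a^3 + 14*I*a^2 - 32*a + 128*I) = (a^2 - a - 6)/(a^3 + 14*I*a^2 - 32*a + 128*I)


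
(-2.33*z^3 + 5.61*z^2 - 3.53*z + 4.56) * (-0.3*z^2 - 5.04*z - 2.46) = 0.699*z^5 + 10.0602*z^4 - 21.4836*z^3 + 2.6226*z^2 - 14.2986*z - 11.2176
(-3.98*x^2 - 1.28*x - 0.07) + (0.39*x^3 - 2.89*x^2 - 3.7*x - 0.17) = 0.39*x^3 - 6.87*x^2 - 4.98*x - 0.24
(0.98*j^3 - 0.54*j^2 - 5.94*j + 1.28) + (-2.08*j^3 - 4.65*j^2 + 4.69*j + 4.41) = -1.1*j^3 - 5.19*j^2 - 1.25*j + 5.69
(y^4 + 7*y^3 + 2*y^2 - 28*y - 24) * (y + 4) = y^5 + 11*y^4 + 30*y^3 - 20*y^2 - 136*y - 96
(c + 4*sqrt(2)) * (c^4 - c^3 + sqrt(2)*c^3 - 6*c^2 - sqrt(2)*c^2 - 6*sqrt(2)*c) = c^5 - c^4 + 5*sqrt(2)*c^4 - 5*sqrt(2)*c^3 + 2*c^3 - 30*sqrt(2)*c^2 - 8*c^2 - 48*c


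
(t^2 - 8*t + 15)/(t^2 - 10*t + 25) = (t - 3)/(t - 5)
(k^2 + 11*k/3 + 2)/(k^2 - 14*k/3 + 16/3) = (3*k^2 + 11*k + 6)/(3*k^2 - 14*k + 16)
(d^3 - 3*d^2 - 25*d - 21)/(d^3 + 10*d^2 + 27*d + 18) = (d - 7)/(d + 6)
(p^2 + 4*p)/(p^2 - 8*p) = (p + 4)/(p - 8)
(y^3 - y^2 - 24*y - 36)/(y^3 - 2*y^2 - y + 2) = (y^3 - y^2 - 24*y - 36)/(y^3 - 2*y^2 - y + 2)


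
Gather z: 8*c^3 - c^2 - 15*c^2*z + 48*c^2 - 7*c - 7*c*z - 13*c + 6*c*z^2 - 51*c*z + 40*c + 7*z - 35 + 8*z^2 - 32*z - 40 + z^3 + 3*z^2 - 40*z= 8*c^3 + 47*c^2 + 20*c + z^3 + z^2*(6*c + 11) + z*(-15*c^2 - 58*c - 65) - 75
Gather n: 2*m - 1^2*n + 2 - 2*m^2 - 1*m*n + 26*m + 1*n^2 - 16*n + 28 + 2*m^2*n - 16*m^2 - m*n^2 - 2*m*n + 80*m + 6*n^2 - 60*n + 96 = -18*m^2 + 108*m + n^2*(7 - m) + n*(2*m^2 - 3*m - 77) + 126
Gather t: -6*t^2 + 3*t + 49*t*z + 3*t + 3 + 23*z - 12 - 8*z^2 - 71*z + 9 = -6*t^2 + t*(49*z + 6) - 8*z^2 - 48*z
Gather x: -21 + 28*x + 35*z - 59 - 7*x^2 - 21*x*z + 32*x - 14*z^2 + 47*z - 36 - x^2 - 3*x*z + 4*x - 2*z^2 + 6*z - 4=-8*x^2 + x*(64 - 24*z) - 16*z^2 + 88*z - 120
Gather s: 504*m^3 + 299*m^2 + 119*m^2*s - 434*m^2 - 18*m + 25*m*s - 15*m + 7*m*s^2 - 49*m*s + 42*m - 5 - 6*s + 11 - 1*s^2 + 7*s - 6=504*m^3 - 135*m^2 + 9*m + s^2*(7*m - 1) + s*(119*m^2 - 24*m + 1)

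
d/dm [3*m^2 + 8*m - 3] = 6*m + 8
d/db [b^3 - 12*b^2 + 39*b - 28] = 3*b^2 - 24*b + 39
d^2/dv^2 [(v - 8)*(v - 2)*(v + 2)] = 6*v - 16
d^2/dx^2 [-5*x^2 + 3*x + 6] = -10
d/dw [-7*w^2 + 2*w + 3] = 2 - 14*w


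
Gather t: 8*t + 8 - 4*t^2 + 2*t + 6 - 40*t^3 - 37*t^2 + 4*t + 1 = -40*t^3 - 41*t^2 + 14*t + 15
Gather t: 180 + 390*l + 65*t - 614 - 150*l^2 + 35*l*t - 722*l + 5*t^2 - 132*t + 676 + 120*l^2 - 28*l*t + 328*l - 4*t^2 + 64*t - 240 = -30*l^2 - 4*l + t^2 + t*(7*l - 3) + 2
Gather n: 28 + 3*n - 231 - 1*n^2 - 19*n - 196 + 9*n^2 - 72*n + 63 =8*n^2 - 88*n - 336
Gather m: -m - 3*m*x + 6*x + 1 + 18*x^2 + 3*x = m*(-3*x - 1) + 18*x^2 + 9*x + 1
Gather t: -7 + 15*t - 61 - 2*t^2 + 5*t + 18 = -2*t^2 + 20*t - 50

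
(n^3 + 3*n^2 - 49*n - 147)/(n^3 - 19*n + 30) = (n^3 + 3*n^2 - 49*n - 147)/(n^3 - 19*n + 30)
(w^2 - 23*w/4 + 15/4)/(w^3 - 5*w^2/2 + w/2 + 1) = (4*w^2 - 23*w + 15)/(2*(2*w^3 - 5*w^2 + w + 2))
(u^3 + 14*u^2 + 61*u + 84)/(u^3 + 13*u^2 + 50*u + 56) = (u + 3)/(u + 2)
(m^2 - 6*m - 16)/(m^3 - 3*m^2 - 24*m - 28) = (m - 8)/(m^2 - 5*m - 14)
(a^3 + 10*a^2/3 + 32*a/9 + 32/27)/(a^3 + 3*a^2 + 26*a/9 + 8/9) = (a + 4/3)/(a + 1)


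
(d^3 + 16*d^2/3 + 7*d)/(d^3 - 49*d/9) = 3*(d + 3)/(3*d - 7)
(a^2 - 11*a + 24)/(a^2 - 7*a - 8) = (a - 3)/(a + 1)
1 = 1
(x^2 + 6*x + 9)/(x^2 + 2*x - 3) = (x + 3)/(x - 1)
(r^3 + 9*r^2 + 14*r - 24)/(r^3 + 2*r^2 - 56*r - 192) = (r - 1)/(r - 8)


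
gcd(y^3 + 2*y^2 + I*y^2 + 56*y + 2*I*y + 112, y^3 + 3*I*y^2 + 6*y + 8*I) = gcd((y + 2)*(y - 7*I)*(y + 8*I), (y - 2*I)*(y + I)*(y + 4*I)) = 1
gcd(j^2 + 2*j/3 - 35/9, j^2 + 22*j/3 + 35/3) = j + 7/3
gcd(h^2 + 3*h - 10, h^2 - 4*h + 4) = h - 2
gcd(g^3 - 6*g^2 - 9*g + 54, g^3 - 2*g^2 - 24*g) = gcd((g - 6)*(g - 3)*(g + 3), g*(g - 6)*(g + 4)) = g - 6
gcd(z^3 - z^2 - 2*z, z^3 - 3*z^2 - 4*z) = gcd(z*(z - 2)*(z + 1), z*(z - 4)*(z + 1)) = z^2 + z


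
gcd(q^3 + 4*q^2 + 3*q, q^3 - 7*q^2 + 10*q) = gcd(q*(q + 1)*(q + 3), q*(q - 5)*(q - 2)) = q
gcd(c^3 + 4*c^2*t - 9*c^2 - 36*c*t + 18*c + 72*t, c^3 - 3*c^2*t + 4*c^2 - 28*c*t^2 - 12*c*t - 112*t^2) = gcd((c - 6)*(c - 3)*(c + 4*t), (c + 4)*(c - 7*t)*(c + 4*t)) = c + 4*t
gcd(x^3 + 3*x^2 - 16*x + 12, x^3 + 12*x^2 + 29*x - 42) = x^2 + 5*x - 6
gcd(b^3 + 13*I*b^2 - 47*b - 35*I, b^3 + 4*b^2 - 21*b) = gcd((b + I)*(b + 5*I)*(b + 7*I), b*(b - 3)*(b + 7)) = 1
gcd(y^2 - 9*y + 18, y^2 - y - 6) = y - 3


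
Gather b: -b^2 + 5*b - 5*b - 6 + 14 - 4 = 4 - b^2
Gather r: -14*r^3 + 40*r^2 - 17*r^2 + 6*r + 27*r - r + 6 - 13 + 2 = -14*r^3 + 23*r^2 + 32*r - 5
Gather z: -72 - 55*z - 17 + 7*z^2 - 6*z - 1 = 7*z^2 - 61*z - 90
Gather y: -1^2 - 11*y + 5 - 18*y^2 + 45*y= -18*y^2 + 34*y + 4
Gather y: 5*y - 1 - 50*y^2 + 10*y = -50*y^2 + 15*y - 1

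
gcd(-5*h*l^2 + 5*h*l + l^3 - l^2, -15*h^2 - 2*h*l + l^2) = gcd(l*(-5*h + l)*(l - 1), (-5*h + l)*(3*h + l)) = 5*h - l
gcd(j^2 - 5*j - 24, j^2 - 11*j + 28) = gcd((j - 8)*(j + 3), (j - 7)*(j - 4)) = 1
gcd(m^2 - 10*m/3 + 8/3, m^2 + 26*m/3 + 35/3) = 1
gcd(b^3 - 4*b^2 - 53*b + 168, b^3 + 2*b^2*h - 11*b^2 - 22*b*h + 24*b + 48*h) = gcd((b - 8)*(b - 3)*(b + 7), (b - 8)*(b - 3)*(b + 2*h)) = b^2 - 11*b + 24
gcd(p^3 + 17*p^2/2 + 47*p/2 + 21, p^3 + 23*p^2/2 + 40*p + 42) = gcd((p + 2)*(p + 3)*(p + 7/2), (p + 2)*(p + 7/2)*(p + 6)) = p^2 + 11*p/2 + 7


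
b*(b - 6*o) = b^2 - 6*b*o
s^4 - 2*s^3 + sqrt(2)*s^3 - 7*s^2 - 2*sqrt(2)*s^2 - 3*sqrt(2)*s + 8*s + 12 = (s - 3)*(s + 1)*(s - sqrt(2))*(s + 2*sqrt(2))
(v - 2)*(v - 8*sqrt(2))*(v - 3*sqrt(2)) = v^3 - 11*sqrt(2)*v^2 - 2*v^2 + 22*sqrt(2)*v + 48*v - 96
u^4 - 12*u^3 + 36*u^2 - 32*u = u*(u - 8)*(u - 2)^2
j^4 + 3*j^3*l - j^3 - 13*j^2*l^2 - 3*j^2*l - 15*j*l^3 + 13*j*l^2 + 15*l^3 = (j - 1)*(j - 3*l)*(j + l)*(j + 5*l)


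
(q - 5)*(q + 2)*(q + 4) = q^3 + q^2 - 22*q - 40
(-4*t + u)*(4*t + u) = -16*t^2 + u^2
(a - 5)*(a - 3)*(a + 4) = a^3 - 4*a^2 - 17*a + 60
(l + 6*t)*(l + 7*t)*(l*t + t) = l^3*t + 13*l^2*t^2 + l^2*t + 42*l*t^3 + 13*l*t^2 + 42*t^3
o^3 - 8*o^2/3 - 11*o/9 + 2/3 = (o - 3)*(o - 1/3)*(o + 2/3)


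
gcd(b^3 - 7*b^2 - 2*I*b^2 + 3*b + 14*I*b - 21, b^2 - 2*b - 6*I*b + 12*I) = 1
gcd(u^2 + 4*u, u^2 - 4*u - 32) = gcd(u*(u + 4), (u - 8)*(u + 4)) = u + 4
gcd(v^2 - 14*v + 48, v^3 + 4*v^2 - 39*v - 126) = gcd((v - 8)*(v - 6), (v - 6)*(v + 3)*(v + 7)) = v - 6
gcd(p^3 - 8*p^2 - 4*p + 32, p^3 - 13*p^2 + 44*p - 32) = p - 8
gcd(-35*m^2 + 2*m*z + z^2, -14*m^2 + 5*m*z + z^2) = 7*m + z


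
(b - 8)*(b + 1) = b^2 - 7*b - 8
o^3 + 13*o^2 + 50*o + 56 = (o + 2)*(o + 4)*(o + 7)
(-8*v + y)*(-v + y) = 8*v^2 - 9*v*y + y^2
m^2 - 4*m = m*(m - 4)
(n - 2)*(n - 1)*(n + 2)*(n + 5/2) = n^4 + 3*n^3/2 - 13*n^2/2 - 6*n + 10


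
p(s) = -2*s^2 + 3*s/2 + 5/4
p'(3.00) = -10.50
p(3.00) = -12.25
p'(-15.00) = 61.50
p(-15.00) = -471.25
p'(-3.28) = 14.62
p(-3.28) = -25.19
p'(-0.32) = 2.78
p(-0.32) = 0.57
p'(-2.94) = 13.26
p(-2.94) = -20.45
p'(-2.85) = 12.90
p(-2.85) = -19.27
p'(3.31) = -11.74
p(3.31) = -15.70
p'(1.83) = -5.82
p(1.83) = -2.70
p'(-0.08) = 1.82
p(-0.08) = 1.12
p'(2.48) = -8.42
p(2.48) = -7.33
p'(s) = 3/2 - 4*s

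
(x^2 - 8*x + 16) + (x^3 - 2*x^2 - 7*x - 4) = x^3 - x^2 - 15*x + 12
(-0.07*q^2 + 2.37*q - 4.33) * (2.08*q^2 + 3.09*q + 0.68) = -0.1456*q^4 + 4.7133*q^3 - 1.7307*q^2 - 11.7681*q - 2.9444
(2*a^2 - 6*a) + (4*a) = 2*a^2 - 2*a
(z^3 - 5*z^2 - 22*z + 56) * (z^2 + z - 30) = z^5 - 4*z^4 - 57*z^3 + 184*z^2 + 716*z - 1680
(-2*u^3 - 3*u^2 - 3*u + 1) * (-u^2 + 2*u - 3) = 2*u^5 - u^4 + 3*u^3 + 2*u^2 + 11*u - 3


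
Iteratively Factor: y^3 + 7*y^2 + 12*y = (y + 4)*(y^2 + 3*y) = (y + 3)*(y + 4)*(y)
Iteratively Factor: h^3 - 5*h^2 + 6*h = (h)*(h^2 - 5*h + 6) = h*(h - 2)*(h - 3)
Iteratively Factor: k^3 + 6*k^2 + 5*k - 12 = (k - 1)*(k^2 + 7*k + 12) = (k - 1)*(k + 3)*(k + 4)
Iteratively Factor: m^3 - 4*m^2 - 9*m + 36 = (m + 3)*(m^2 - 7*m + 12) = (m - 4)*(m + 3)*(m - 3)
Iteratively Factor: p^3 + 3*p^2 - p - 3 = (p + 1)*(p^2 + 2*p - 3) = (p + 1)*(p + 3)*(p - 1)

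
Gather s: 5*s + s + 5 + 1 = 6*s + 6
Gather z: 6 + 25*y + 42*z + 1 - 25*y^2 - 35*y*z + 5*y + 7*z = -25*y^2 + 30*y + z*(49 - 35*y) + 7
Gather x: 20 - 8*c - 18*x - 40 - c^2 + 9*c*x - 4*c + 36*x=-c^2 - 12*c + x*(9*c + 18) - 20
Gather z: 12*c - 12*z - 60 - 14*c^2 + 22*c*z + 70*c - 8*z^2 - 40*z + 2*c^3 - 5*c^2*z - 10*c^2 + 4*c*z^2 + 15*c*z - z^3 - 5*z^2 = 2*c^3 - 24*c^2 + 82*c - z^3 + z^2*(4*c - 13) + z*(-5*c^2 + 37*c - 52) - 60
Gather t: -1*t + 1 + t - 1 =0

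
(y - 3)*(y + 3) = y^2 - 9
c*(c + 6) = c^2 + 6*c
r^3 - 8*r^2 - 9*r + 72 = (r - 8)*(r - 3)*(r + 3)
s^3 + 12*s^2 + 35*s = s*(s + 5)*(s + 7)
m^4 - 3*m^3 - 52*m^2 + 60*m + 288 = (m - 8)*(m - 3)*(m + 2)*(m + 6)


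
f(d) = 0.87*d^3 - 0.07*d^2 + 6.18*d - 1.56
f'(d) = 2.61*d^2 - 0.14*d + 6.18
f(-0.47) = -4.57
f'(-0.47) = 6.82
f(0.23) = -0.13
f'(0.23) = 6.29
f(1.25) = 7.75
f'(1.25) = 10.08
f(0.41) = 1.02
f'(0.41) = 6.56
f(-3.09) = -46.99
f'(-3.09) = 31.53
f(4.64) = 112.52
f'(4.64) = 61.72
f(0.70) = 3.03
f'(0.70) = 7.36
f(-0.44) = -4.37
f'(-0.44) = 6.75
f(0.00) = -1.56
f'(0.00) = 6.18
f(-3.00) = -44.22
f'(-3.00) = 30.09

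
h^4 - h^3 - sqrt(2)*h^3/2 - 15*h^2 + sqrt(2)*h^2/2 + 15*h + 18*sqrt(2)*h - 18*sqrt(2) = (h - 1)*(h - 2*sqrt(2))*(h - 3*sqrt(2)/2)*(h + 3*sqrt(2))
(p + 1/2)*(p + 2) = p^2 + 5*p/2 + 1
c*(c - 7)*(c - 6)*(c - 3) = c^4 - 16*c^3 + 81*c^2 - 126*c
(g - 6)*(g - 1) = g^2 - 7*g + 6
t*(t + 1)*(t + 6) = t^3 + 7*t^2 + 6*t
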